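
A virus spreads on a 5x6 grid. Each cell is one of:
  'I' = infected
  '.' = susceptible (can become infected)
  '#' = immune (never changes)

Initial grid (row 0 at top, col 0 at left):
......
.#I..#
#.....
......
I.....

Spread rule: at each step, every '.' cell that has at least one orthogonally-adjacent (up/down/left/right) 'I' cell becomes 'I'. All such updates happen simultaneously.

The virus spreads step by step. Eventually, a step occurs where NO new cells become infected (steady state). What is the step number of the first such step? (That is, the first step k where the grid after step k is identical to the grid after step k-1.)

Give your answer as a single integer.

Answer: 6

Derivation:
Step 0 (initial): 2 infected
Step 1: +5 new -> 7 infected
Step 2: +8 new -> 15 infected
Step 3: +5 new -> 20 infected
Step 4: +5 new -> 25 infected
Step 5: +2 new -> 27 infected
Step 6: +0 new -> 27 infected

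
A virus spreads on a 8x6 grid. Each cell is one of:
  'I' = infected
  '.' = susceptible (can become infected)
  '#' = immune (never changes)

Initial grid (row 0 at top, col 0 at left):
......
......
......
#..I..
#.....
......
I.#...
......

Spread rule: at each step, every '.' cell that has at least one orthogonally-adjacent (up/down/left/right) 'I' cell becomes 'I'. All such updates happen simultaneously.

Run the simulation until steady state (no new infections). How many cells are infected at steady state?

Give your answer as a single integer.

Step 0 (initial): 2 infected
Step 1: +7 new -> 9 infected
Step 2: +10 new -> 19 infected
Step 3: +11 new -> 30 infected
Step 4: +8 new -> 38 infected
Step 5: +5 new -> 43 infected
Step 6: +2 new -> 45 infected
Step 7: +0 new -> 45 infected

Answer: 45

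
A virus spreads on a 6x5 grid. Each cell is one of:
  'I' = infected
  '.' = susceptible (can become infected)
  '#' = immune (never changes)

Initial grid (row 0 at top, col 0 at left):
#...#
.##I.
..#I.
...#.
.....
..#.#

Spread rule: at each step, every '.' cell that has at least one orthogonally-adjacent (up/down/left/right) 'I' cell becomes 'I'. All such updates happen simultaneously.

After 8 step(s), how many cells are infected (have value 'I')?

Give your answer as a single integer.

Answer: 20

Derivation:
Step 0 (initial): 2 infected
Step 1: +3 new -> 5 infected
Step 2: +2 new -> 7 infected
Step 3: +2 new -> 9 infected
Step 4: +1 new -> 10 infected
Step 5: +2 new -> 12 infected
Step 6: +2 new -> 14 infected
Step 7: +3 new -> 17 infected
Step 8: +3 new -> 20 infected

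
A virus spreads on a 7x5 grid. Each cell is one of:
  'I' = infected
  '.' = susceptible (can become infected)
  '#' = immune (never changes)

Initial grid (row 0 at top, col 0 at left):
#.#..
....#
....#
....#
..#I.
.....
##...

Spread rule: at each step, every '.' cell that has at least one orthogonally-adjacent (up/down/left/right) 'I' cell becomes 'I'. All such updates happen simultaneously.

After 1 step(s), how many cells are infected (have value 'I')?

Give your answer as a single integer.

Step 0 (initial): 1 infected
Step 1: +3 new -> 4 infected

Answer: 4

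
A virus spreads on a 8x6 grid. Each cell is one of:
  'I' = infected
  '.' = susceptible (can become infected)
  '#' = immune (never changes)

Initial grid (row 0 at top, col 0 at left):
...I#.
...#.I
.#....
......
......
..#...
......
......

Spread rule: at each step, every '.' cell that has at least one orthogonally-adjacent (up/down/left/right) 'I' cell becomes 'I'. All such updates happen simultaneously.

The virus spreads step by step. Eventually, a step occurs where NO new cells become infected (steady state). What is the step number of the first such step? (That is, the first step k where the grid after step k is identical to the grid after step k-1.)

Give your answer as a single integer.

Step 0 (initial): 2 infected
Step 1: +4 new -> 6 infected
Step 2: +4 new -> 10 infected
Step 3: +6 new -> 16 infected
Step 4: +5 new -> 21 infected
Step 5: +6 new -> 27 infected
Step 6: +5 new -> 32 infected
Step 7: +4 new -> 36 infected
Step 8: +4 new -> 40 infected
Step 9: +3 new -> 43 infected
Step 10: +1 new -> 44 infected
Step 11: +0 new -> 44 infected

Answer: 11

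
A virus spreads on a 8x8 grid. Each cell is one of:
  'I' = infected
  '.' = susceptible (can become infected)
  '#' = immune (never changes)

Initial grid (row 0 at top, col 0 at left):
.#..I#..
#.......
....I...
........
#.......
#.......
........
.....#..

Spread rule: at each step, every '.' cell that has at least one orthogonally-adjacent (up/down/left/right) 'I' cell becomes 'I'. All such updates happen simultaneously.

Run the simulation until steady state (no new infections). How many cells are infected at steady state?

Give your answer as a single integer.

Step 0 (initial): 2 infected
Step 1: +5 new -> 7 infected
Step 2: +8 new -> 15 infected
Step 3: +9 new -> 24 infected
Step 4: +11 new -> 35 infected
Step 5: +9 new -> 44 infected
Step 6: +5 new -> 49 infected
Step 7: +4 new -> 53 infected
Step 8: +3 new -> 56 infected
Step 9: +1 new -> 57 infected
Step 10: +0 new -> 57 infected

Answer: 57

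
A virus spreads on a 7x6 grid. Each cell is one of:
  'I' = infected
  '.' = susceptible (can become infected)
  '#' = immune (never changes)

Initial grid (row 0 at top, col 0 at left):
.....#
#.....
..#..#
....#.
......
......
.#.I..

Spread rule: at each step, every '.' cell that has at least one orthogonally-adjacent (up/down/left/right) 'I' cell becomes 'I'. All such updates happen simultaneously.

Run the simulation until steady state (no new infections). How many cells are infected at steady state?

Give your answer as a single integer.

Step 0 (initial): 1 infected
Step 1: +3 new -> 4 infected
Step 2: +4 new -> 8 infected
Step 3: +5 new -> 13 infected
Step 4: +5 new -> 18 infected
Step 5: +6 new -> 24 infected
Step 6: +5 new -> 29 infected
Step 7: +5 new -> 34 infected
Step 8: +1 new -> 35 infected
Step 9: +1 new -> 36 infected
Step 10: +0 new -> 36 infected

Answer: 36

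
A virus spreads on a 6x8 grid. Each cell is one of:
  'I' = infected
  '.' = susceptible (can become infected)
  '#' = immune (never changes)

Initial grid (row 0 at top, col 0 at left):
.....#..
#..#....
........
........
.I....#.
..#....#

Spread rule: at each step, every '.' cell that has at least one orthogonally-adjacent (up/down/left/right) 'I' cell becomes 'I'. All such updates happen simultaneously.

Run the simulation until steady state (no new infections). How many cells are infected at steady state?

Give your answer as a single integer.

Answer: 42

Derivation:
Step 0 (initial): 1 infected
Step 1: +4 new -> 5 infected
Step 2: +5 new -> 10 infected
Step 3: +6 new -> 16 infected
Step 4: +6 new -> 22 infected
Step 5: +5 new -> 27 infected
Step 6: +5 new -> 32 infected
Step 7: +4 new -> 36 infected
Step 8: +3 new -> 39 infected
Step 9: +2 new -> 41 infected
Step 10: +1 new -> 42 infected
Step 11: +0 new -> 42 infected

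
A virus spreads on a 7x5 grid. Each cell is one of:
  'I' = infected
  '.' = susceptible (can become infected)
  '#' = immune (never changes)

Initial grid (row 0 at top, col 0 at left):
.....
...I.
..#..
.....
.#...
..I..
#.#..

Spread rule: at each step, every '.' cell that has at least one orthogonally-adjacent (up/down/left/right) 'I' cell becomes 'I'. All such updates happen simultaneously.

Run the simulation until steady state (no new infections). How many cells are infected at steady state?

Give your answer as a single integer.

Answer: 31

Derivation:
Step 0 (initial): 2 infected
Step 1: +7 new -> 9 infected
Step 2: +11 new -> 20 infected
Step 3: +8 new -> 28 infected
Step 4: +3 new -> 31 infected
Step 5: +0 new -> 31 infected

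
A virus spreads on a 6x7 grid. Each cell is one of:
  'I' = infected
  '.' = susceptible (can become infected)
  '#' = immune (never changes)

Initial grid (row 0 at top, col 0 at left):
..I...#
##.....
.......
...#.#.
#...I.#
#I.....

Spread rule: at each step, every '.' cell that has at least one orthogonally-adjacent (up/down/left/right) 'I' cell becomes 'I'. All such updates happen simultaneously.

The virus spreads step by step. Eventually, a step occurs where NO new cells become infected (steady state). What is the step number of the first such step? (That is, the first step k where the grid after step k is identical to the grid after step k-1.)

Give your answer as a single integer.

Step 0 (initial): 3 infected
Step 1: +9 new -> 12 infected
Step 2: +9 new -> 21 infected
Step 3: +8 new -> 29 infected
Step 4: +3 new -> 32 infected
Step 5: +2 new -> 34 infected
Step 6: +0 new -> 34 infected

Answer: 6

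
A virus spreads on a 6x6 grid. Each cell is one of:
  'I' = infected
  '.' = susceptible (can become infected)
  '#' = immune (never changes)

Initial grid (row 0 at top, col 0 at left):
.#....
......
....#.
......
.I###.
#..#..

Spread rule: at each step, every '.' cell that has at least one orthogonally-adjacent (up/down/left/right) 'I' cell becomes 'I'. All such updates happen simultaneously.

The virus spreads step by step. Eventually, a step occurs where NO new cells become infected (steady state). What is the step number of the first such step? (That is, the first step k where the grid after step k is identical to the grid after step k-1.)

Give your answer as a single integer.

Answer: 9

Derivation:
Step 0 (initial): 1 infected
Step 1: +3 new -> 4 infected
Step 2: +4 new -> 8 infected
Step 3: +4 new -> 12 infected
Step 4: +4 new -> 16 infected
Step 5: +4 new -> 20 infected
Step 6: +4 new -> 24 infected
Step 7: +3 new -> 27 infected
Step 8: +2 new -> 29 infected
Step 9: +0 new -> 29 infected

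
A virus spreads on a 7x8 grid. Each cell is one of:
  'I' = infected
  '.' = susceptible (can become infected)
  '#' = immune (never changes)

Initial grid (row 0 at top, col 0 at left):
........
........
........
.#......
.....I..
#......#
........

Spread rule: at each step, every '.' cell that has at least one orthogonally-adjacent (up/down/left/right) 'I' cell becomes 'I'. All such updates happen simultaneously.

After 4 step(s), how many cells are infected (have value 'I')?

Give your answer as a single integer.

Step 0 (initial): 1 infected
Step 1: +4 new -> 5 infected
Step 2: +8 new -> 13 infected
Step 3: +9 new -> 22 infected
Step 4: +10 new -> 32 infected

Answer: 32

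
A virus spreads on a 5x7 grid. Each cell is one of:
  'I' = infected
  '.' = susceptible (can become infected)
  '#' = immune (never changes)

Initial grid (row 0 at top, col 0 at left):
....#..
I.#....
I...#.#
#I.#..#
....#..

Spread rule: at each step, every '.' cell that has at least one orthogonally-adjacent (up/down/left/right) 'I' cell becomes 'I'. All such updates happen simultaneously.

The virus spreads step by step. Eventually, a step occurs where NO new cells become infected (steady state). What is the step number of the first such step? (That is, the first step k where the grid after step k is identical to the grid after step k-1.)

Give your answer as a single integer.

Answer: 11

Derivation:
Step 0 (initial): 3 infected
Step 1: +5 new -> 8 infected
Step 2: +4 new -> 12 infected
Step 3: +3 new -> 15 infected
Step 4: +2 new -> 17 infected
Step 5: +1 new -> 18 infected
Step 6: +1 new -> 19 infected
Step 7: +3 new -> 22 infected
Step 8: +2 new -> 24 infected
Step 9: +2 new -> 26 infected
Step 10: +1 new -> 27 infected
Step 11: +0 new -> 27 infected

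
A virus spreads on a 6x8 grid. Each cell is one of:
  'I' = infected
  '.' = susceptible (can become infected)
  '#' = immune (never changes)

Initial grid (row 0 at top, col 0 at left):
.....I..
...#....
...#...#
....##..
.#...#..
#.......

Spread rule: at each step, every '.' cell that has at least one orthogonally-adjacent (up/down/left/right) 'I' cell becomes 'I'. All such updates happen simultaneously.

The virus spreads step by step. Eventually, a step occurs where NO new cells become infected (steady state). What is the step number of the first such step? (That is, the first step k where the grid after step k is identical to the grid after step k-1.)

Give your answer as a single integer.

Step 0 (initial): 1 infected
Step 1: +3 new -> 4 infected
Step 2: +5 new -> 9 infected
Step 3: +4 new -> 13 infected
Step 4: +3 new -> 16 infected
Step 5: +5 new -> 21 infected
Step 6: +5 new -> 26 infected
Step 7: +6 new -> 32 infected
Step 8: +4 new -> 36 infected
Step 9: +4 new -> 40 infected
Step 10: +0 new -> 40 infected

Answer: 10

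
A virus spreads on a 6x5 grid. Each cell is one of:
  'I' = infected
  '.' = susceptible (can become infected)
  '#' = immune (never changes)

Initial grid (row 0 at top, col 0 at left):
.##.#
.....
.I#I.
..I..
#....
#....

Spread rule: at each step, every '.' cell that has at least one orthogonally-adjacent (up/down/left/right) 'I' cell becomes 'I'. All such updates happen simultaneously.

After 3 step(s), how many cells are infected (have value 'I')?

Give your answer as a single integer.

Step 0 (initial): 3 infected
Step 1: +7 new -> 10 infected
Step 2: +9 new -> 19 infected
Step 3: +4 new -> 23 infected

Answer: 23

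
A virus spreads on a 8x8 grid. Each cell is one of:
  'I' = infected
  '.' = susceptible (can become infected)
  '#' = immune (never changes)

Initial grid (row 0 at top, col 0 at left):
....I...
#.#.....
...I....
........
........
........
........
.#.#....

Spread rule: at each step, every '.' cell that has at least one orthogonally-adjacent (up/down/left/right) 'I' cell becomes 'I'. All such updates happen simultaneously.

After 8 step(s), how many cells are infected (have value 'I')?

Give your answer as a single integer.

Answer: 59

Derivation:
Step 0 (initial): 2 infected
Step 1: +7 new -> 9 infected
Step 2: +8 new -> 17 infected
Step 3: +11 new -> 28 infected
Step 4: +10 new -> 38 infected
Step 5: +7 new -> 45 infected
Step 6: +7 new -> 52 infected
Step 7: +4 new -> 56 infected
Step 8: +3 new -> 59 infected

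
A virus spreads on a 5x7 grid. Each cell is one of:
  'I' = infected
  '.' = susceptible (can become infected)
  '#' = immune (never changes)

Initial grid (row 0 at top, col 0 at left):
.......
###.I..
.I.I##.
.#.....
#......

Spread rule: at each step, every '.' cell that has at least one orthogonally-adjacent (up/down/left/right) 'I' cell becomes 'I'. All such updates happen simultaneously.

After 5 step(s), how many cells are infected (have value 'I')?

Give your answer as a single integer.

Step 0 (initial): 3 infected
Step 1: +6 new -> 9 infected
Step 2: +7 new -> 16 infected
Step 3: +6 new -> 22 infected
Step 4: +4 new -> 26 infected
Step 5: +2 new -> 28 infected

Answer: 28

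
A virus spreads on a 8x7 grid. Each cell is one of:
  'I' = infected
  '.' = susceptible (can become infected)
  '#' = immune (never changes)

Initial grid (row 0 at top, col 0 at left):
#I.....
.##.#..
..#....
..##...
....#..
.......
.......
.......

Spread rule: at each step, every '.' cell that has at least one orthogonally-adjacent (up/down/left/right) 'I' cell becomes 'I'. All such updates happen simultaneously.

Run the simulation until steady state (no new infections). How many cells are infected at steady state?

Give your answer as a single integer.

Answer: 48

Derivation:
Step 0 (initial): 1 infected
Step 1: +1 new -> 2 infected
Step 2: +1 new -> 3 infected
Step 3: +2 new -> 5 infected
Step 4: +2 new -> 7 infected
Step 5: +3 new -> 10 infected
Step 6: +3 new -> 13 infected
Step 7: +2 new -> 15 infected
Step 8: +2 new -> 17 infected
Step 9: +2 new -> 19 infected
Step 10: +3 new -> 22 infected
Step 11: +4 new -> 26 infected
Step 12: +5 new -> 31 infected
Step 13: +4 new -> 35 infected
Step 14: +4 new -> 39 infected
Step 15: +4 new -> 43 infected
Step 16: +3 new -> 46 infected
Step 17: +1 new -> 47 infected
Step 18: +1 new -> 48 infected
Step 19: +0 new -> 48 infected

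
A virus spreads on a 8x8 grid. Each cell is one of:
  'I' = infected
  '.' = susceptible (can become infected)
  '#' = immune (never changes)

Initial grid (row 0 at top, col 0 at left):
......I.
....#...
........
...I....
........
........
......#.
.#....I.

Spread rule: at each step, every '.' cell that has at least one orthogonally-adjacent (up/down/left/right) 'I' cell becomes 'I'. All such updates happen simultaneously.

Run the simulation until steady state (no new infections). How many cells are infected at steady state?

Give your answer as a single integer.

Step 0 (initial): 3 infected
Step 1: +9 new -> 12 infected
Step 2: +15 new -> 27 infected
Step 3: +16 new -> 43 infected
Step 4: +11 new -> 54 infected
Step 5: +4 new -> 58 infected
Step 6: +2 new -> 60 infected
Step 7: +1 new -> 61 infected
Step 8: +0 new -> 61 infected

Answer: 61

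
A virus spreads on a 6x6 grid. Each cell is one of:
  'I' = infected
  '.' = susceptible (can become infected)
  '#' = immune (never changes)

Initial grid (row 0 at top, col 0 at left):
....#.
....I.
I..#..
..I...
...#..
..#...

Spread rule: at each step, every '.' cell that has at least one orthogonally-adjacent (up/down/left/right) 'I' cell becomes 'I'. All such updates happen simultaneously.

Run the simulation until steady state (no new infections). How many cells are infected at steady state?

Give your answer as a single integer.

Step 0 (initial): 3 infected
Step 1: +10 new -> 13 infected
Step 2: +9 new -> 22 infected
Step 3: +6 new -> 28 infected
Step 4: +2 new -> 30 infected
Step 5: +2 new -> 32 infected
Step 6: +0 new -> 32 infected

Answer: 32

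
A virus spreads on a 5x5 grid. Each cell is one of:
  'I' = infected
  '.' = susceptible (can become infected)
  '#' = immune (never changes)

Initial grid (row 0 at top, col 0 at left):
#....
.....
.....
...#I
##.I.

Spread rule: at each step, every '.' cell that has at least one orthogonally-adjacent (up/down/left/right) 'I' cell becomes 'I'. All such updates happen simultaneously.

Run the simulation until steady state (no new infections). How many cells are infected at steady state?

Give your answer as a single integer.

Answer: 21

Derivation:
Step 0 (initial): 2 infected
Step 1: +3 new -> 5 infected
Step 2: +3 new -> 8 infected
Step 3: +4 new -> 12 infected
Step 4: +4 new -> 16 infected
Step 5: +3 new -> 19 infected
Step 6: +2 new -> 21 infected
Step 7: +0 new -> 21 infected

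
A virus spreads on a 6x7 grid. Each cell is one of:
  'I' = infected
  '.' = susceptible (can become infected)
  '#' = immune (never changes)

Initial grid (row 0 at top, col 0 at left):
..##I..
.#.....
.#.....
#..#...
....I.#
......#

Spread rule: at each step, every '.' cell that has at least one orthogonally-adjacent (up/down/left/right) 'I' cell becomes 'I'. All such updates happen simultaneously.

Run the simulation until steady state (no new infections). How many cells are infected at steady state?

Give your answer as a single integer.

Step 0 (initial): 2 infected
Step 1: +6 new -> 8 infected
Step 2: +8 new -> 16 infected
Step 3: +8 new -> 24 infected
Step 4: +5 new -> 29 infected
Step 5: +1 new -> 30 infected
Step 6: +0 new -> 30 infected

Answer: 30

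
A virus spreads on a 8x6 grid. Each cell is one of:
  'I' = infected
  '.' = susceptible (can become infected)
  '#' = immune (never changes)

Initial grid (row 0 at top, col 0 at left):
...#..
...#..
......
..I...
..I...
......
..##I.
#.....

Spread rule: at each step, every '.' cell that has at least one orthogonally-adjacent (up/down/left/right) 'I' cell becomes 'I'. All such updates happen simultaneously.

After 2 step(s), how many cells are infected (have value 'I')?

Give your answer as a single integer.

Answer: 24

Derivation:
Step 0 (initial): 3 infected
Step 1: +9 new -> 12 infected
Step 2: +12 new -> 24 infected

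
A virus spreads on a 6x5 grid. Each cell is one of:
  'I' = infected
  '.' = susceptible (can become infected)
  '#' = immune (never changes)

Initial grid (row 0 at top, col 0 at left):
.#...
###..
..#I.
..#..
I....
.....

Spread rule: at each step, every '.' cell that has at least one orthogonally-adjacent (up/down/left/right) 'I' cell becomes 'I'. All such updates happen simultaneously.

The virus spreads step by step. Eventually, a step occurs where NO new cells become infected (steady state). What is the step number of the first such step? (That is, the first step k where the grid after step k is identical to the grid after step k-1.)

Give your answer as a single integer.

Answer: 5

Derivation:
Step 0 (initial): 2 infected
Step 1: +6 new -> 8 infected
Step 2: +8 new -> 16 infected
Step 3: +6 new -> 22 infected
Step 4: +1 new -> 23 infected
Step 5: +0 new -> 23 infected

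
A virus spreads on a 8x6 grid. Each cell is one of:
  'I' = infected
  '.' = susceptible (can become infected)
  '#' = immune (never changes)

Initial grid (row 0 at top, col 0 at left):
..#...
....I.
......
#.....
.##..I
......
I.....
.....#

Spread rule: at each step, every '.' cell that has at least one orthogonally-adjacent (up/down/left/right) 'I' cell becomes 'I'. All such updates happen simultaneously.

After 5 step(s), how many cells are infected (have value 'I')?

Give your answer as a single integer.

Step 0 (initial): 3 infected
Step 1: +10 new -> 13 infected
Step 2: +13 new -> 26 infected
Step 3: +8 new -> 34 infected
Step 4: +6 new -> 40 infected
Step 5: +3 new -> 43 infected

Answer: 43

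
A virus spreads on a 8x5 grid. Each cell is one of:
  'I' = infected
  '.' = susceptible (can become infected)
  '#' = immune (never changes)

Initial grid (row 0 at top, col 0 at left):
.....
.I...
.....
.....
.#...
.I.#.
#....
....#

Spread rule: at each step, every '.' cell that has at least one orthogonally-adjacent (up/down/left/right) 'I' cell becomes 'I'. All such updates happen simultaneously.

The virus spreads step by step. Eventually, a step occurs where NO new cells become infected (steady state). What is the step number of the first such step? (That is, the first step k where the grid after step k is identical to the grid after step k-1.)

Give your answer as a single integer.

Answer: 6

Derivation:
Step 0 (initial): 2 infected
Step 1: +7 new -> 9 infected
Step 2: +10 new -> 19 infected
Step 3: +9 new -> 28 infected
Step 4: +6 new -> 34 infected
Step 5: +2 new -> 36 infected
Step 6: +0 new -> 36 infected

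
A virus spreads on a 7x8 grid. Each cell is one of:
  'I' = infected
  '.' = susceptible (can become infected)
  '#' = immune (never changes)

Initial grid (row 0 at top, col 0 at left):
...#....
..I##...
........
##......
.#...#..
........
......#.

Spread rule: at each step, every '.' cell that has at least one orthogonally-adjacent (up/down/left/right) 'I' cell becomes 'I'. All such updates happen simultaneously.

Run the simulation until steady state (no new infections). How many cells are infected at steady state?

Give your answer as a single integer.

Step 0 (initial): 1 infected
Step 1: +3 new -> 4 infected
Step 2: +5 new -> 9 infected
Step 3: +5 new -> 14 infected
Step 4: +4 new -> 18 infected
Step 5: +7 new -> 25 infected
Step 6: +8 new -> 33 infected
Step 7: +9 new -> 42 infected
Step 8: +4 new -> 46 infected
Step 9: +1 new -> 47 infected
Step 10: +1 new -> 48 infected
Step 11: +0 new -> 48 infected

Answer: 48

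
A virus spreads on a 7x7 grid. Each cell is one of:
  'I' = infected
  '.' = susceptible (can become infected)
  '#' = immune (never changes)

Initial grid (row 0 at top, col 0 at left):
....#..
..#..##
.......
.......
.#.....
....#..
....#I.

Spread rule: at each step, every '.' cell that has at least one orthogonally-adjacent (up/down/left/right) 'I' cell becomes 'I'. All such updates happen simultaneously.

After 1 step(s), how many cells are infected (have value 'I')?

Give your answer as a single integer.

Step 0 (initial): 1 infected
Step 1: +2 new -> 3 infected

Answer: 3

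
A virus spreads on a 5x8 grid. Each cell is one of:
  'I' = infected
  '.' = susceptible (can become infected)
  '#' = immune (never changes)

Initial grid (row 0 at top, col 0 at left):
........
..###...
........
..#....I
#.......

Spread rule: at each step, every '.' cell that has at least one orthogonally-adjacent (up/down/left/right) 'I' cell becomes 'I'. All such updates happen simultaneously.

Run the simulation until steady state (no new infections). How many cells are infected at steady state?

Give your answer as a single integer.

Answer: 35

Derivation:
Step 0 (initial): 1 infected
Step 1: +3 new -> 4 infected
Step 2: +4 new -> 8 infected
Step 3: +5 new -> 13 infected
Step 4: +5 new -> 18 infected
Step 5: +3 new -> 21 infected
Step 6: +3 new -> 24 infected
Step 7: +3 new -> 27 infected
Step 8: +4 new -> 31 infected
Step 9: +3 new -> 34 infected
Step 10: +1 new -> 35 infected
Step 11: +0 new -> 35 infected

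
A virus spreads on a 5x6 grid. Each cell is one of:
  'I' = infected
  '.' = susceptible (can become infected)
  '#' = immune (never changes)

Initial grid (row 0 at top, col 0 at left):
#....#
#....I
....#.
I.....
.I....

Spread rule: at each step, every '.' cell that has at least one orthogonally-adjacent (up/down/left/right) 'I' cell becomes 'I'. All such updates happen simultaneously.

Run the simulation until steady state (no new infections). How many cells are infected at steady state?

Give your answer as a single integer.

Answer: 26

Derivation:
Step 0 (initial): 3 infected
Step 1: +6 new -> 9 infected
Step 2: +6 new -> 15 infected
Step 3: +9 new -> 24 infected
Step 4: +2 new -> 26 infected
Step 5: +0 new -> 26 infected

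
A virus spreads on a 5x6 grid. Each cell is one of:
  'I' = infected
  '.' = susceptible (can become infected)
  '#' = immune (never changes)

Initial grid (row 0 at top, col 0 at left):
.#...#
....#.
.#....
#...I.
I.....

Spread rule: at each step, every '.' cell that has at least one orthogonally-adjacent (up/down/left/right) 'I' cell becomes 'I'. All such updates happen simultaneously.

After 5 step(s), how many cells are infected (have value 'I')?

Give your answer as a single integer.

Answer: 22

Derivation:
Step 0 (initial): 2 infected
Step 1: +5 new -> 7 infected
Step 2: +7 new -> 14 infected
Step 3: +3 new -> 17 infected
Step 4: +2 new -> 19 infected
Step 5: +3 new -> 22 infected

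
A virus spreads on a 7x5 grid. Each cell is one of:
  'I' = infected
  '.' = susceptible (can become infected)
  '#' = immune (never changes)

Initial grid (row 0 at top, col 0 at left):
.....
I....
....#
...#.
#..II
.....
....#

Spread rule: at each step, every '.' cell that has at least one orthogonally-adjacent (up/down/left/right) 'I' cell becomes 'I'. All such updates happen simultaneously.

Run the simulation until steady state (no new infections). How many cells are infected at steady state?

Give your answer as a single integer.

Answer: 31

Derivation:
Step 0 (initial): 3 infected
Step 1: +7 new -> 10 infected
Step 2: +8 new -> 18 infected
Step 3: +6 new -> 24 infected
Step 4: +5 new -> 29 infected
Step 5: +2 new -> 31 infected
Step 6: +0 new -> 31 infected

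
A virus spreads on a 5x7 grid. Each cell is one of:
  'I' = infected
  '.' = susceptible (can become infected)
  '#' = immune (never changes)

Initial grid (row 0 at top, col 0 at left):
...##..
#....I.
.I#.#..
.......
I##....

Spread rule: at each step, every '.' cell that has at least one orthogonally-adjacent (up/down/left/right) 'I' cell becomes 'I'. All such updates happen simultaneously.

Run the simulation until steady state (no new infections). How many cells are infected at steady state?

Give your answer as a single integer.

Answer: 28

Derivation:
Step 0 (initial): 3 infected
Step 1: +8 new -> 11 infected
Step 2: +7 new -> 18 infected
Step 3: +7 new -> 25 infected
Step 4: +3 new -> 28 infected
Step 5: +0 new -> 28 infected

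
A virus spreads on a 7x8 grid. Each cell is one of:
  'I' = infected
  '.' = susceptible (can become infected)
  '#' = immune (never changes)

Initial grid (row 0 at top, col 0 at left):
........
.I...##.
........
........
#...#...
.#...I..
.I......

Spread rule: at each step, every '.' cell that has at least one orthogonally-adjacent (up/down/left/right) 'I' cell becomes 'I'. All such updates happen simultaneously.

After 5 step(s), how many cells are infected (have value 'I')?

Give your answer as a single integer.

Answer: 48

Derivation:
Step 0 (initial): 3 infected
Step 1: +10 new -> 13 infected
Step 2: +15 new -> 28 infected
Step 3: +13 new -> 41 infected
Step 4: +5 new -> 46 infected
Step 5: +2 new -> 48 infected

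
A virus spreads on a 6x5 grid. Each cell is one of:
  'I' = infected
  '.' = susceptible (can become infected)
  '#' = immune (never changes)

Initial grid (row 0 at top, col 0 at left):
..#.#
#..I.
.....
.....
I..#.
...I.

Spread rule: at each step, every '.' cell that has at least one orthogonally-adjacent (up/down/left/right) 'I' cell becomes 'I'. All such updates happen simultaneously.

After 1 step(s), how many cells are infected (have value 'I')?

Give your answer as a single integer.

Step 0 (initial): 3 infected
Step 1: +9 new -> 12 infected

Answer: 12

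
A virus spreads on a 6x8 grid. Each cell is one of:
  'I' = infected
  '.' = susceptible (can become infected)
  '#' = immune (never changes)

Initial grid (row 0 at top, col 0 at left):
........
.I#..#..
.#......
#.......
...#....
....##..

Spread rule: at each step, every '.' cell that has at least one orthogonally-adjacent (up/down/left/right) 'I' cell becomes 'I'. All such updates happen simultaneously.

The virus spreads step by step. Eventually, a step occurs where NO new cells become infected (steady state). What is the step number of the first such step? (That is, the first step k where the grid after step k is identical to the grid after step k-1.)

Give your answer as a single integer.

Step 0 (initial): 1 infected
Step 1: +2 new -> 3 infected
Step 2: +3 new -> 6 infected
Step 3: +1 new -> 7 infected
Step 4: +2 new -> 9 infected
Step 5: +3 new -> 12 infected
Step 6: +4 new -> 16 infected
Step 7: +5 new -> 21 infected
Step 8: +6 new -> 27 infected
Step 9: +5 new -> 32 infected
Step 10: +5 new -> 37 infected
Step 11: +3 new -> 40 infected
Step 12: +1 new -> 41 infected
Step 13: +0 new -> 41 infected

Answer: 13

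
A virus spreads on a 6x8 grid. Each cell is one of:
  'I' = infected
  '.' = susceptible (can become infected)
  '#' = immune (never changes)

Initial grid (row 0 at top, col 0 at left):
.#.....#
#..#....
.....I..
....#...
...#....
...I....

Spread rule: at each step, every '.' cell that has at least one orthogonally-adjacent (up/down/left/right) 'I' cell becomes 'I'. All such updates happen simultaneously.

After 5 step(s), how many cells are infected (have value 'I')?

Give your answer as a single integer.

Step 0 (initial): 2 infected
Step 1: +6 new -> 8 infected
Step 2: +11 new -> 19 infected
Step 3: +11 new -> 30 infected
Step 4: +7 new -> 37 infected
Step 5: +4 new -> 41 infected

Answer: 41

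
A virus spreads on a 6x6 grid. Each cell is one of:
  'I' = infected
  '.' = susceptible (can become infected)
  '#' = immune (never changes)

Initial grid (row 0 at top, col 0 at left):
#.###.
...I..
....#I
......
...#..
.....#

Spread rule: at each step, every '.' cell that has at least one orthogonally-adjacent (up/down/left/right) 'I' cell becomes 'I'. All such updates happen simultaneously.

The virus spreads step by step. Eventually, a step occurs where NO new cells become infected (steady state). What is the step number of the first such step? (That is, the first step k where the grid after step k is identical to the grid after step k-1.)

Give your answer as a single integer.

Step 0 (initial): 2 infected
Step 1: +5 new -> 7 infected
Step 2: +6 new -> 13 infected
Step 3: +5 new -> 18 infected
Step 4: +4 new -> 22 infected
Step 5: +4 new -> 26 infected
Step 6: +2 new -> 28 infected
Step 7: +1 new -> 29 infected
Step 8: +0 new -> 29 infected

Answer: 8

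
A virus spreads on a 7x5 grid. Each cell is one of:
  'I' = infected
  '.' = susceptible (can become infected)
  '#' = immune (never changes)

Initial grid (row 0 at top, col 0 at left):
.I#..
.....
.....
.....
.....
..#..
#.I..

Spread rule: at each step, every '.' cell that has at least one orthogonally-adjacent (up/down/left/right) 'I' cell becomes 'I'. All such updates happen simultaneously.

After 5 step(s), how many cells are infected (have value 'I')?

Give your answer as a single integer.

Step 0 (initial): 2 infected
Step 1: +4 new -> 6 infected
Step 2: +6 new -> 12 infected
Step 3: +8 new -> 20 infected
Step 4: +9 new -> 29 infected
Step 5: +3 new -> 32 infected

Answer: 32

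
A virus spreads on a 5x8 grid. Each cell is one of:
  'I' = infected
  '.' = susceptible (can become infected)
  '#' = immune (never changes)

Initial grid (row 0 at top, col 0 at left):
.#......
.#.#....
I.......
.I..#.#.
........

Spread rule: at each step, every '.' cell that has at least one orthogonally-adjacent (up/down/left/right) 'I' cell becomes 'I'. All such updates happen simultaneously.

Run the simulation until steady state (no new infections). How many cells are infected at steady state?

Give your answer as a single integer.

Step 0 (initial): 2 infected
Step 1: +5 new -> 7 infected
Step 2: +5 new -> 12 infected
Step 3: +3 new -> 15 infected
Step 4: +3 new -> 18 infected
Step 5: +4 new -> 22 infected
Step 6: +5 new -> 27 infected
Step 7: +4 new -> 31 infected
Step 8: +3 new -> 34 infected
Step 9: +1 new -> 35 infected
Step 10: +0 new -> 35 infected

Answer: 35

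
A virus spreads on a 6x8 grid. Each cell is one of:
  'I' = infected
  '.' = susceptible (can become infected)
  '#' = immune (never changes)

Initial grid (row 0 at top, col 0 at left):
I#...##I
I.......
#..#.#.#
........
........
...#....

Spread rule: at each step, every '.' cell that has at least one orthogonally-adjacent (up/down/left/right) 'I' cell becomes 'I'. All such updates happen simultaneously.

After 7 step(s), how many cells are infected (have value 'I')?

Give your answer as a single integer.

Answer: 39

Derivation:
Step 0 (initial): 3 infected
Step 1: +2 new -> 5 infected
Step 2: +3 new -> 8 infected
Step 3: +6 new -> 14 infected
Step 4: +6 new -> 20 infected
Step 5: +9 new -> 29 infected
Step 6: +7 new -> 36 infected
Step 7: +3 new -> 39 infected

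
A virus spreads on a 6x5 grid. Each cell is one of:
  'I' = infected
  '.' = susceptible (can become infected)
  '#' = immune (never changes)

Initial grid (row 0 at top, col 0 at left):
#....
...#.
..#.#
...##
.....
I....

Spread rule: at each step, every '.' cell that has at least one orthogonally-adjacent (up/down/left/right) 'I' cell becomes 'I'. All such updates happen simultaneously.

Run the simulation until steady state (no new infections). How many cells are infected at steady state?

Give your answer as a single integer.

Step 0 (initial): 1 infected
Step 1: +2 new -> 3 infected
Step 2: +3 new -> 6 infected
Step 3: +4 new -> 10 infected
Step 4: +5 new -> 15 infected
Step 5: +2 new -> 17 infected
Step 6: +2 new -> 19 infected
Step 7: +1 new -> 20 infected
Step 8: +1 new -> 21 infected
Step 9: +1 new -> 22 infected
Step 10: +1 new -> 23 infected
Step 11: +0 new -> 23 infected

Answer: 23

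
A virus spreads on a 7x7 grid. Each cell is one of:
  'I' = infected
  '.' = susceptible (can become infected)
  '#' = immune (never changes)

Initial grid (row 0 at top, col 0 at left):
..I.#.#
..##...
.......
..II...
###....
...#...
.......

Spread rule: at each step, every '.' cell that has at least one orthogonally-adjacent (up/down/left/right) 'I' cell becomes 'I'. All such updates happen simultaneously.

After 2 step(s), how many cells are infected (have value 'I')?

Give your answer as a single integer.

Answer: 17

Derivation:
Step 0 (initial): 3 infected
Step 1: +7 new -> 10 infected
Step 2: +7 new -> 17 infected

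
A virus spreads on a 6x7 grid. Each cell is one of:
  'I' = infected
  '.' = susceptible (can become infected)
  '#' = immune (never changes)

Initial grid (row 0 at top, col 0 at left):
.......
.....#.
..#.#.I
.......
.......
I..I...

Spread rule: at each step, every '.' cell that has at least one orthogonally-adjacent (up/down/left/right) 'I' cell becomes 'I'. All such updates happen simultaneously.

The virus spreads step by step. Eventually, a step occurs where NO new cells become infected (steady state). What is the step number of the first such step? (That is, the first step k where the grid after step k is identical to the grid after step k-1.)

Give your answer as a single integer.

Step 0 (initial): 3 infected
Step 1: +8 new -> 11 infected
Step 2: +9 new -> 20 infected
Step 3: +8 new -> 28 infected
Step 4: +4 new -> 32 infected
Step 5: +5 new -> 37 infected
Step 6: +2 new -> 39 infected
Step 7: +0 new -> 39 infected

Answer: 7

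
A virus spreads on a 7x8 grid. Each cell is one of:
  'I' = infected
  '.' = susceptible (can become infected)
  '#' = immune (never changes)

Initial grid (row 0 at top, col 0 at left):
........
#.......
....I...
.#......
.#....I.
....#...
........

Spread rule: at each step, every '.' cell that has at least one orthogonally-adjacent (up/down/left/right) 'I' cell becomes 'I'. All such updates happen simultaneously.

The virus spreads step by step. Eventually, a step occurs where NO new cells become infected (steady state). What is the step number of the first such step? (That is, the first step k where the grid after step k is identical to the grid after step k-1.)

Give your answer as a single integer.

Step 0 (initial): 2 infected
Step 1: +8 new -> 10 infected
Step 2: +12 new -> 22 infected
Step 3: +10 new -> 32 infected
Step 4: +8 new -> 40 infected
Step 5: +5 new -> 45 infected
Step 6: +4 new -> 49 infected
Step 7: +2 new -> 51 infected
Step 8: +1 new -> 52 infected
Step 9: +0 new -> 52 infected

Answer: 9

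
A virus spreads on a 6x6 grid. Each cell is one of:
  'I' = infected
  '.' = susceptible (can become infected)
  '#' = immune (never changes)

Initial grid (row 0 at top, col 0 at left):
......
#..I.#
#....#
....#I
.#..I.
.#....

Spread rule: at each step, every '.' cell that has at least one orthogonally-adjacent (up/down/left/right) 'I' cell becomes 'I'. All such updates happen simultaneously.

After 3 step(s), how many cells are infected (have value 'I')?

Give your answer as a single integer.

Answer: 24

Derivation:
Step 0 (initial): 3 infected
Step 1: +7 new -> 10 infected
Step 2: +9 new -> 19 infected
Step 3: +5 new -> 24 infected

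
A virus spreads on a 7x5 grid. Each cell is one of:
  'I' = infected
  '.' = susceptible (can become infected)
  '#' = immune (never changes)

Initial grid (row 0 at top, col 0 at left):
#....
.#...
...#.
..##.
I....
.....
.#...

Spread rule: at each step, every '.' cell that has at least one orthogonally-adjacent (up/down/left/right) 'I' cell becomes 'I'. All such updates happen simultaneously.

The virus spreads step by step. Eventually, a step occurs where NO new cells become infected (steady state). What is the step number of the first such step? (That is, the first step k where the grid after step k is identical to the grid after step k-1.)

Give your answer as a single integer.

Answer: 9

Derivation:
Step 0 (initial): 1 infected
Step 1: +3 new -> 4 infected
Step 2: +5 new -> 9 infected
Step 3: +4 new -> 13 infected
Step 4: +4 new -> 17 infected
Step 5: +4 new -> 21 infected
Step 6: +4 new -> 25 infected
Step 7: +3 new -> 28 infected
Step 8: +1 new -> 29 infected
Step 9: +0 new -> 29 infected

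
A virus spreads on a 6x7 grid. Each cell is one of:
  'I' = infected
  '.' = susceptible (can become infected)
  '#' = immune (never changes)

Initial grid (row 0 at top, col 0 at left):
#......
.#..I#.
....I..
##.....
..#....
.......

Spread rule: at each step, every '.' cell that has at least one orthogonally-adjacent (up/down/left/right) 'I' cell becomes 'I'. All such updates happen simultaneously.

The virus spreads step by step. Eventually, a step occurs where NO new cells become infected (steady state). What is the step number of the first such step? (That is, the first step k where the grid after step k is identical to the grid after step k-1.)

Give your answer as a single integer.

Step 0 (initial): 2 infected
Step 1: +5 new -> 7 infected
Step 2: +8 new -> 15 infected
Step 3: +9 new -> 24 infected
Step 4: +5 new -> 29 infected
Step 5: +3 new -> 32 infected
Step 6: +1 new -> 33 infected
Step 7: +2 new -> 35 infected
Step 8: +1 new -> 36 infected
Step 9: +0 new -> 36 infected

Answer: 9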